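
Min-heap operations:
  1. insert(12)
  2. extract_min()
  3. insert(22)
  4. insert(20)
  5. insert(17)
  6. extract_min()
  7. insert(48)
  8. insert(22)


insert(12) -> [12]
extract_min()->12, []
insert(22) -> [22]
insert(20) -> [20, 22]
insert(17) -> [17, 22, 20]
extract_min()->17, [20, 22]
insert(48) -> [20, 22, 48]
insert(22) -> [20, 22, 48, 22]

Final heap: [20, 22, 48, 22]


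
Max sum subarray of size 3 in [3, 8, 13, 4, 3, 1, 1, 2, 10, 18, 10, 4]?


[0:3]: 24
[1:4]: 25
[2:5]: 20
[3:6]: 8
[4:7]: 5
[5:8]: 4
[6:9]: 13
[7:10]: 30
[8:11]: 38
[9:12]: 32

Max: 38 at [8:11]


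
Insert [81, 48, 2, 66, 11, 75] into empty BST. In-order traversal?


Insert 81: root
Insert 48: L from 81
Insert 2: L from 81 -> L from 48
Insert 66: L from 81 -> R from 48
Insert 11: L from 81 -> L from 48 -> R from 2
Insert 75: L from 81 -> R from 48 -> R from 66

In-order: [2, 11, 48, 66, 75, 81]


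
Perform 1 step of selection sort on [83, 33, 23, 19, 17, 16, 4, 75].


Initial: [83, 33, 23, 19, 17, 16, 4, 75]
Step 1: min=4 at 6
  Swap: [4, 33, 23, 19, 17, 16, 83, 75]

After 1 step: [4, 33, 23, 19, 17, 16, 83, 75]


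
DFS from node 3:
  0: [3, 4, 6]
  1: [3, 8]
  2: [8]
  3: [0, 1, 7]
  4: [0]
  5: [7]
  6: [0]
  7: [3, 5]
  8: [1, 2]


Visit 3, push [7, 1, 0]
Visit 0, push [6, 4]
Visit 4, push []
Visit 6, push []
Visit 1, push [8]
Visit 8, push [2]
Visit 2, push []
Visit 7, push [5]
Visit 5, push []

DFS order: [3, 0, 4, 6, 1, 8, 2, 7, 5]


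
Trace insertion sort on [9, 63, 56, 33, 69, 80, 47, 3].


Initial: [9, 63, 56, 33, 69, 80, 47, 3]
Insert 63: [9, 63, 56, 33, 69, 80, 47, 3]
Insert 56: [9, 56, 63, 33, 69, 80, 47, 3]
Insert 33: [9, 33, 56, 63, 69, 80, 47, 3]
Insert 69: [9, 33, 56, 63, 69, 80, 47, 3]
Insert 80: [9, 33, 56, 63, 69, 80, 47, 3]
Insert 47: [9, 33, 47, 56, 63, 69, 80, 3]
Insert 3: [3, 9, 33, 47, 56, 63, 69, 80]

Sorted: [3, 9, 33, 47, 56, 63, 69, 80]


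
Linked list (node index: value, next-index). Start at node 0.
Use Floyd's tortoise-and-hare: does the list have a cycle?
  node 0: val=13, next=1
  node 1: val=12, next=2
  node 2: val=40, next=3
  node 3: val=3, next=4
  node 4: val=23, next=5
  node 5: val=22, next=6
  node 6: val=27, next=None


Floyd's tortoise (slow, +1) and hare (fast, +2):
  init: slow=0, fast=0
  step 1: slow=1, fast=2
  step 2: slow=2, fast=4
  step 3: slow=3, fast=6
  step 4: fast -> None, no cycle

Cycle: no


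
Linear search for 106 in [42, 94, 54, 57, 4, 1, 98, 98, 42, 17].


i=0: 42!=106
i=1: 94!=106
i=2: 54!=106
i=3: 57!=106
i=4: 4!=106
i=5: 1!=106
i=6: 98!=106
i=7: 98!=106
i=8: 42!=106
i=9: 17!=106

Not found, 10 comps


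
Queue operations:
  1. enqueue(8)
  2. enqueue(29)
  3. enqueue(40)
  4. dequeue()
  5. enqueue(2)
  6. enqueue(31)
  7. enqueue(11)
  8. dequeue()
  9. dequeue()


enqueue(8) -> [8]
enqueue(29) -> [8, 29]
enqueue(40) -> [8, 29, 40]
dequeue()->8, [29, 40]
enqueue(2) -> [29, 40, 2]
enqueue(31) -> [29, 40, 2, 31]
enqueue(11) -> [29, 40, 2, 31, 11]
dequeue()->29, [40, 2, 31, 11]
dequeue()->40, [2, 31, 11]

Final queue: [2, 31, 11]


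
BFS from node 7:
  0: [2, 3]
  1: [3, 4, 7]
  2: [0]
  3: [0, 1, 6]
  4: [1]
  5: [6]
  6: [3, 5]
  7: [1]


Visit 7, enqueue [1]
Visit 1, enqueue [3, 4]
Visit 3, enqueue [0, 6]
Visit 4, enqueue []
Visit 0, enqueue [2]
Visit 6, enqueue [5]
Visit 2, enqueue []
Visit 5, enqueue []

BFS order: [7, 1, 3, 4, 0, 6, 2, 5]


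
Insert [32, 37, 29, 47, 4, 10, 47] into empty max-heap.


Insert 32: [32]
Insert 37: [37, 32]
Insert 29: [37, 32, 29]
Insert 47: [47, 37, 29, 32]
Insert 4: [47, 37, 29, 32, 4]
Insert 10: [47, 37, 29, 32, 4, 10]
Insert 47: [47, 37, 47, 32, 4, 10, 29]

Final heap: [47, 37, 47, 32, 4, 10, 29]


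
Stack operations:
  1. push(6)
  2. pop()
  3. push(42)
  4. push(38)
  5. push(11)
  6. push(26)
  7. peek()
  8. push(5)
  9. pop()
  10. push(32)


push(6) -> [6]
pop()->6, []
push(42) -> [42]
push(38) -> [42, 38]
push(11) -> [42, 38, 11]
push(26) -> [42, 38, 11, 26]
peek()->26
push(5) -> [42, 38, 11, 26, 5]
pop()->5, [42, 38, 11, 26]
push(32) -> [42, 38, 11, 26, 32]

Final stack: [42, 38, 11, 26, 32]


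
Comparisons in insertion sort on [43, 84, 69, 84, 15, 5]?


Algorithm: insertion sort
Input: [43, 84, 69, 84, 15, 5]
Sorted: [5, 15, 43, 69, 84, 84]

13


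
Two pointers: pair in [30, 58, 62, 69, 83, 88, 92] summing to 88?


lo=0(30)+hi=6(92)=122
lo=0(30)+hi=5(88)=118
lo=0(30)+hi=4(83)=113
lo=0(30)+hi=3(69)=99
lo=0(30)+hi=2(62)=92
lo=0(30)+hi=1(58)=88

Yes: 30+58=88


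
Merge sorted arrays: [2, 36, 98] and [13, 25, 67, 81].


Take 2 from A
Take 13 from B
Take 25 from B
Take 36 from A
Take 67 from B
Take 81 from B

Merged: [2, 13, 25, 36, 67, 81, 98]


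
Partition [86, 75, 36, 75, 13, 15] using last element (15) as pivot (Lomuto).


Pivot: 15
  13 <= 15: swap -> [13, 75, 36, 75, 86, 15]
Place pivot at 1: [13, 15, 36, 75, 86, 75]

Partitioned: [13, 15, 36, 75, 86, 75]


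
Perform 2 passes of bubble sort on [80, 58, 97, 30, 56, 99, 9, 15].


Initial: [80, 58, 97, 30, 56, 99, 9, 15]
Pass 1: [58, 80, 30, 56, 97, 9, 15, 99] (5 swaps)
Pass 2: [58, 30, 56, 80, 9, 15, 97, 99] (4 swaps)

After 2 passes: [58, 30, 56, 80, 9, 15, 97, 99]


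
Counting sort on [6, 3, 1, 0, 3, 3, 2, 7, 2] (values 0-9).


Input: [6, 3, 1, 0, 3, 3, 2, 7, 2]
Counts: [1, 1, 2, 3, 0, 0, 1, 1, 0, 0]

Sorted: [0, 1, 2, 2, 3, 3, 3, 6, 7]


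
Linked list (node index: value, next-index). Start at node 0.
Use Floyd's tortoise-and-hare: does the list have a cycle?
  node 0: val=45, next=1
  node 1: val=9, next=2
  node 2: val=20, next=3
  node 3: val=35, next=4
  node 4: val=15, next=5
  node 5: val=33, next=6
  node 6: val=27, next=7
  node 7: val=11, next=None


Floyd's tortoise (slow, +1) and hare (fast, +2):
  init: slow=0, fast=0
  step 1: slow=1, fast=2
  step 2: slow=2, fast=4
  step 3: slow=3, fast=6
  step 4: fast 6->7->None, no cycle

Cycle: no


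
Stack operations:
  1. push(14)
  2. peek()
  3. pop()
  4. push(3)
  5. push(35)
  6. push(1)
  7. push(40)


push(14) -> [14]
peek()->14
pop()->14, []
push(3) -> [3]
push(35) -> [3, 35]
push(1) -> [3, 35, 1]
push(40) -> [3, 35, 1, 40]

Final stack: [3, 35, 1, 40]


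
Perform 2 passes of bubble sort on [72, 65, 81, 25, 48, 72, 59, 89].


Initial: [72, 65, 81, 25, 48, 72, 59, 89]
Pass 1: [65, 72, 25, 48, 72, 59, 81, 89] (5 swaps)
Pass 2: [65, 25, 48, 72, 59, 72, 81, 89] (3 swaps)

After 2 passes: [65, 25, 48, 72, 59, 72, 81, 89]


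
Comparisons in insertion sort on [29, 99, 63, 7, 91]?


Algorithm: insertion sort
Input: [29, 99, 63, 7, 91]
Sorted: [7, 29, 63, 91, 99]

8


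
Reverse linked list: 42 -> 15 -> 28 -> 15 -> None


Step 1: curr=42, set curr.next=prev(None) | reversed so far: 42
Step 2: curr=15, set curr.next=prev(42) | reversed so far: 15 -> 42
Step 3: curr=28, set curr.next=prev(15) | reversed so far: 28 -> 15 -> 42
Step 4: curr=15, set curr.next=prev(28) | reversed so far: 15 -> 28 -> 15 -> 42

15 -> 28 -> 15 -> 42 -> None


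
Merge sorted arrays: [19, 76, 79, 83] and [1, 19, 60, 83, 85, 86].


Take 1 from B
Take 19 from A
Take 19 from B
Take 60 from B
Take 76 from A
Take 79 from A
Take 83 from A

Merged: [1, 19, 19, 60, 76, 79, 83, 83, 85, 86]


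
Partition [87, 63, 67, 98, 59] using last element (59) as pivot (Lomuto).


Pivot: 59
Place pivot at 0: [59, 63, 67, 98, 87]

Partitioned: [59, 63, 67, 98, 87]


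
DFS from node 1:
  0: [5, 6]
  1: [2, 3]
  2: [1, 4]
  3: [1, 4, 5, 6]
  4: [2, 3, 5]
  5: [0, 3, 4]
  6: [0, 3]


Visit 1, push [3, 2]
Visit 2, push [4]
Visit 4, push [5, 3]
Visit 3, push [6, 5]
Visit 5, push [0]
Visit 0, push [6]
Visit 6, push []

DFS order: [1, 2, 4, 3, 5, 0, 6]


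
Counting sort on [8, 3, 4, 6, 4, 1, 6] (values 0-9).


Input: [8, 3, 4, 6, 4, 1, 6]
Counts: [0, 1, 0, 1, 2, 0, 2, 0, 1, 0]

Sorted: [1, 3, 4, 4, 6, 6, 8]


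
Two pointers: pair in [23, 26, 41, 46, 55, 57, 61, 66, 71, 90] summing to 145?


lo=0(23)+hi=9(90)=113
lo=1(26)+hi=9(90)=116
lo=2(41)+hi=9(90)=131
lo=3(46)+hi=9(90)=136
lo=4(55)+hi=9(90)=145

Yes: 55+90=145


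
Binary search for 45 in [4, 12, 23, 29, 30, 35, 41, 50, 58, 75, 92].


Step 1: lo=0, hi=10, mid=5, val=35
Step 2: lo=6, hi=10, mid=8, val=58
Step 3: lo=6, hi=7, mid=6, val=41
Step 4: lo=7, hi=7, mid=7, val=50

Not found


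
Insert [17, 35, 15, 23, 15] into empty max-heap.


Insert 17: [17]
Insert 35: [35, 17]
Insert 15: [35, 17, 15]
Insert 23: [35, 23, 15, 17]
Insert 15: [35, 23, 15, 17, 15]

Final heap: [35, 23, 15, 17, 15]


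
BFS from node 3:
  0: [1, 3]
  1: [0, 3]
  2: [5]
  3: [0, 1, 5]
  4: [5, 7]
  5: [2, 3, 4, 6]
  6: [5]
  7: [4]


Visit 3, enqueue [0, 1, 5]
Visit 0, enqueue []
Visit 1, enqueue []
Visit 5, enqueue [2, 4, 6]
Visit 2, enqueue []
Visit 4, enqueue [7]
Visit 6, enqueue []
Visit 7, enqueue []

BFS order: [3, 0, 1, 5, 2, 4, 6, 7]


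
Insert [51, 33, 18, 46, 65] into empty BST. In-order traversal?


Insert 51: root
Insert 33: L from 51
Insert 18: L from 51 -> L from 33
Insert 46: L from 51 -> R from 33
Insert 65: R from 51

In-order: [18, 33, 46, 51, 65]


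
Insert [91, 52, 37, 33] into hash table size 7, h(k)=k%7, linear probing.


Insert 91: h=0 -> slot 0
Insert 52: h=3 -> slot 3
Insert 37: h=2 -> slot 2
Insert 33: h=5 -> slot 5

Table: [91, None, 37, 52, None, 33, None]


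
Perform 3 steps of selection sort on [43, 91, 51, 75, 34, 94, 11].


Initial: [43, 91, 51, 75, 34, 94, 11]
Step 1: min=11 at 6
  Swap: [11, 91, 51, 75, 34, 94, 43]
Step 2: min=34 at 4
  Swap: [11, 34, 51, 75, 91, 94, 43]
Step 3: min=43 at 6
  Swap: [11, 34, 43, 75, 91, 94, 51]

After 3 steps: [11, 34, 43, 75, 91, 94, 51]


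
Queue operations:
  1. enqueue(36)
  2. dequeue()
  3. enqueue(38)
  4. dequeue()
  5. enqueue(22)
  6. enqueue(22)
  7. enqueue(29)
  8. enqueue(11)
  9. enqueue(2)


enqueue(36) -> [36]
dequeue()->36, []
enqueue(38) -> [38]
dequeue()->38, []
enqueue(22) -> [22]
enqueue(22) -> [22, 22]
enqueue(29) -> [22, 22, 29]
enqueue(11) -> [22, 22, 29, 11]
enqueue(2) -> [22, 22, 29, 11, 2]

Final queue: [22, 22, 29, 11, 2]


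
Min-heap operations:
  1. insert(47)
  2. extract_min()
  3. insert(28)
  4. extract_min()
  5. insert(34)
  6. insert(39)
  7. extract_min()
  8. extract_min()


insert(47) -> [47]
extract_min()->47, []
insert(28) -> [28]
extract_min()->28, []
insert(34) -> [34]
insert(39) -> [34, 39]
extract_min()->34, [39]
extract_min()->39, []

Final heap: []


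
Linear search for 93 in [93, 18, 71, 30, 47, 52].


i=0: 93==93 found!

Found at 0, 1 comps


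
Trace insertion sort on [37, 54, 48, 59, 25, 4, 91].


Initial: [37, 54, 48, 59, 25, 4, 91]
Insert 54: [37, 54, 48, 59, 25, 4, 91]
Insert 48: [37, 48, 54, 59, 25, 4, 91]
Insert 59: [37, 48, 54, 59, 25, 4, 91]
Insert 25: [25, 37, 48, 54, 59, 4, 91]
Insert 4: [4, 25, 37, 48, 54, 59, 91]
Insert 91: [4, 25, 37, 48, 54, 59, 91]

Sorted: [4, 25, 37, 48, 54, 59, 91]


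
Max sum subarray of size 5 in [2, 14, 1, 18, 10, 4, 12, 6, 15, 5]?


[0:5]: 45
[1:6]: 47
[2:7]: 45
[3:8]: 50
[4:9]: 47
[5:10]: 42

Max: 50 at [3:8]


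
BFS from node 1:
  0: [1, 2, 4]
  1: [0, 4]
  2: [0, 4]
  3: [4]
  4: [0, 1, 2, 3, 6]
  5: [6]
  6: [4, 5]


Visit 1, enqueue [0, 4]
Visit 0, enqueue [2]
Visit 4, enqueue [3, 6]
Visit 2, enqueue []
Visit 3, enqueue []
Visit 6, enqueue [5]
Visit 5, enqueue []

BFS order: [1, 0, 4, 2, 3, 6, 5]


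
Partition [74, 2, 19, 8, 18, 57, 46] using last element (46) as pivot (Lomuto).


Pivot: 46
  2 <= 46: swap -> [2, 74, 19, 8, 18, 57, 46]
  19 <= 46: swap -> [2, 19, 74, 8, 18, 57, 46]
  8 <= 46: swap -> [2, 19, 8, 74, 18, 57, 46]
  18 <= 46: swap -> [2, 19, 8, 18, 74, 57, 46]
Place pivot at 4: [2, 19, 8, 18, 46, 57, 74]

Partitioned: [2, 19, 8, 18, 46, 57, 74]


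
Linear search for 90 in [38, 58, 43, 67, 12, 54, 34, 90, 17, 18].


i=0: 38!=90
i=1: 58!=90
i=2: 43!=90
i=3: 67!=90
i=4: 12!=90
i=5: 54!=90
i=6: 34!=90
i=7: 90==90 found!

Found at 7, 8 comps


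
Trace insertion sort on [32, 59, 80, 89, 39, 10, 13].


Initial: [32, 59, 80, 89, 39, 10, 13]
Insert 59: [32, 59, 80, 89, 39, 10, 13]
Insert 80: [32, 59, 80, 89, 39, 10, 13]
Insert 89: [32, 59, 80, 89, 39, 10, 13]
Insert 39: [32, 39, 59, 80, 89, 10, 13]
Insert 10: [10, 32, 39, 59, 80, 89, 13]
Insert 13: [10, 13, 32, 39, 59, 80, 89]

Sorted: [10, 13, 32, 39, 59, 80, 89]


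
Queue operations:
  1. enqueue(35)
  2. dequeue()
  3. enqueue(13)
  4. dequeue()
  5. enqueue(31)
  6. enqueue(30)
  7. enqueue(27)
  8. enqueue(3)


enqueue(35) -> [35]
dequeue()->35, []
enqueue(13) -> [13]
dequeue()->13, []
enqueue(31) -> [31]
enqueue(30) -> [31, 30]
enqueue(27) -> [31, 30, 27]
enqueue(3) -> [31, 30, 27, 3]

Final queue: [31, 30, 27, 3]


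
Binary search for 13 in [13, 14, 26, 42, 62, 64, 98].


Step 1: lo=0, hi=6, mid=3, val=42
Step 2: lo=0, hi=2, mid=1, val=14
Step 3: lo=0, hi=0, mid=0, val=13

Found at index 0


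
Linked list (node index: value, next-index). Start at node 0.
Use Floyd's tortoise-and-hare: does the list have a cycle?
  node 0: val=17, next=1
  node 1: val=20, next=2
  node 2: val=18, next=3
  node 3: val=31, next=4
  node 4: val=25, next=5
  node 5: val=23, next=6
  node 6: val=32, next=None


Floyd's tortoise (slow, +1) and hare (fast, +2):
  init: slow=0, fast=0
  step 1: slow=1, fast=2
  step 2: slow=2, fast=4
  step 3: slow=3, fast=6
  step 4: fast -> None, no cycle

Cycle: no


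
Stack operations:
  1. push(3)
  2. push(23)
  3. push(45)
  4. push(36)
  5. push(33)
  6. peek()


push(3) -> [3]
push(23) -> [3, 23]
push(45) -> [3, 23, 45]
push(36) -> [3, 23, 45, 36]
push(33) -> [3, 23, 45, 36, 33]
peek()->33

Final stack: [3, 23, 45, 36, 33]


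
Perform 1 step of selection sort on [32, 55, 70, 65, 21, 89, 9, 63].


Initial: [32, 55, 70, 65, 21, 89, 9, 63]
Step 1: min=9 at 6
  Swap: [9, 55, 70, 65, 21, 89, 32, 63]

After 1 step: [9, 55, 70, 65, 21, 89, 32, 63]


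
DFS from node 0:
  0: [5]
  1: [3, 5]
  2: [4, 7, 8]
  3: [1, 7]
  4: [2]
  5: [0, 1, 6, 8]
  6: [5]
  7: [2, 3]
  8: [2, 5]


Visit 0, push [5]
Visit 5, push [8, 6, 1]
Visit 1, push [3]
Visit 3, push [7]
Visit 7, push [2]
Visit 2, push [8, 4]
Visit 4, push []
Visit 8, push []
Visit 6, push []

DFS order: [0, 5, 1, 3, 7, 2, 4, 8, 6]


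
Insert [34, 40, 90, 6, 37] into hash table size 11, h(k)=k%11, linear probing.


Insert 34: h=1 -> slot 1
Insert 40: h=7 -> slot 7
Insert 90: h=2 -> slot 2
Insert 6: h=6 -> slot 6
Insert 37: h=4 -> slot 4

Table: [None, 34, 90, None, 37, None, 6, 40, None, None, None]


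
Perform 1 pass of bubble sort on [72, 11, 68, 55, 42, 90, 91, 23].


Initial: [72, 11, 68, 55, 42, 90, 91, 23]
Pass 1: [11, 68, 55, 42, 72, 90, 23, 91] (5 swaps)

After 1 pass: [11, 68, 55, 42, 72, 90, 23, 91]


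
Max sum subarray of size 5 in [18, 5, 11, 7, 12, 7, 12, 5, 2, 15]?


[0:5]: 53
[1:6]: 42
[2:7]: 49
[3:8]: 43
[4:9]: 38
[5:10]: 41

Max: 53 at [0:5]


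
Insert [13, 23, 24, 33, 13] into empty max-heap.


Insert 13: [13]
Insert 23: [23, 13]
Insert 24: [24, 13, 23]
Insert 33: [33, 24, 23, 13]
Insert 13: [33, 24, 23, 13, 13]

Final heap: [33, 24, 23, 13, 13]


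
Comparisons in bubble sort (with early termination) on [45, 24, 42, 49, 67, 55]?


Algorithm: bubble sort (with early termination)
Input: [45, 24, 42, 49, 67, 55]
Sorted: [24, 42, 45, 49, 55, 67]

9


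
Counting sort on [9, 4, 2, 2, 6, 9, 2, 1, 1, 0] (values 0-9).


Input: [9, 4, 2, 2, 6, 9, 2, 1, 1, 0]
Counts: [1, 2, 3, 0, 1, 0, 1, 0, 0, 2]

Sorted: [0, 1, 1, 2, 2, 2, 4, 6, 9, 9]


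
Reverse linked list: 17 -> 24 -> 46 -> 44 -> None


Step 1: curr=17, set curr.next=prev(None) | reversed so far: 17
Step 2: curr=24, set curr.next=prev(17) | reversed so far: 24 -> 17
Step 3: curr=46, set curr.next=prev(24) | reversed so far: 46 -> 24 -> 17
Step 4: curr=44, set curr.next=prev(46) | reversed so far: 44 -> 46 -> 24 -> 17

44 -> 46 -> 24 -> 17 -> None


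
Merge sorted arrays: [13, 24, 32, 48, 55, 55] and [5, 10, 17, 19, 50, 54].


Take 5 from B
Take 10 from B
Take 13 from A
Take 17 from B
Take 19 from B
Take 24 from A
Take 32 from A
Take 48 from A
Take 50 from B
Take 54 from B

Merged: [5, 10, 13, 17, 19, 24, 32, 48, 50, 54, 55, 55]


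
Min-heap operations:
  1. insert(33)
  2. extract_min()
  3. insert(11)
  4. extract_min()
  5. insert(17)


insert(33) -> [33]
extract_min()->33, []
insert(11) -> [11]
extract_min()->11, []
insert(17) -> [17]

Final heap: [17]


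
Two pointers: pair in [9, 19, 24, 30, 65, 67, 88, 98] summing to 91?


lo=0(9)+hi=7(98)=107
lo=0(9)+hi=6(88)=97
lo=0(9)+hi=5(67)=76
lo=1(19)+hi=5(67)=86
lo=2(24)+hi=5(67)=91

Yes: 24+67=91


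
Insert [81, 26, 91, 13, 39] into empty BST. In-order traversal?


Insert 81: root
Insert 26: L from 81
Insert 91: R from 81
Insert 13: L from 81 -> L from 26
Insert 39: L from 81 -> R from 26

In-order: [13, 26, 39, 81, 91]


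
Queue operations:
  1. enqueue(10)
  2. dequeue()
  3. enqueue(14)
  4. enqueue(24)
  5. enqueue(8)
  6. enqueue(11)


enqueue(10) -> [10]
dequeue()->10, []
enqueue(14) -> [14]
enqueue(24) -> [14, 24]
enqueue(8) -> [14, 24, 8]
enqueue(11) -> [14, 24, 8, 11]

Final queue: [14, 24, 8, 11]


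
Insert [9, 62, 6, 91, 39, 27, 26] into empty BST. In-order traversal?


Insert 9: root
Insert 62: R from 9
Insert 6: L from 9
Insert 91: R from 9 -> R from 62
Insert 39: R from 9 -> L from 62
Insert 27: R from 9 -> L from 62 -> L from 39
Insert 26: R from 9 -> L from 62 -> L from 39 -> L from 27

In-order: [6, 9, 26, 27, 39, 62, 91]


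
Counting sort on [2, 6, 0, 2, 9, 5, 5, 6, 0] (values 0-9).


Input: [2, 6, 0, 2, 9, 5, 5, 6, 0]
Counts: [2, 0, 2, 0, 0, 2, 2, 0, 0, 1]

Sorted: [0, 0, 2, 2, 5, 5, 6, 6, 9]


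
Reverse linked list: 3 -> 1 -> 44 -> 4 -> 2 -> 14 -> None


Step 1: curr=3, set curr.next=prev(None) | reversed so far: 3
Step 2: curr=1, set curr.next=prev(3) | reversed so far: 1 -> 3
Step 3: curr=44, set curr.next=prev(1) | reversed so far: 44 -> 1 -> 3
Step 4: curr=4, set curr.next=prev(44) | reversed so far: 4 -> 44 -> 1 -> 3
Step 5: curr=2, set curr.next=prev(4) | reversed so far: 2 -> 4 -> 44 -> 1 -> 3
Step 6: curr=14, set curr.next=prev(2) | reversed so far: 14 -> 2 -> 4 -> 44 -> 1 -> 3

14 -> 2 -> 4 -> 44 -> 1 -> 3 -> None


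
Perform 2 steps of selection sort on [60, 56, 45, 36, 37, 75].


Initial: [60, 56, 45, 36, 37, 75]
Step 1: min=36 at 3
  Swap: [36, 56, 45, 60, 37, 75]
Step 2: min=37 at 4
  Swap: [36, 37, 45, 60, 56, 75]

After 2 steps: [36, 37, 45, 60, 56, 75]


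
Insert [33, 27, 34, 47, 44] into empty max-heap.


Insert 33: [33]
Insert 27: [33, 27]
Insert 34: [34, 27, 33]
Insert 47: [47, 34, 33, 27]
Insert 44: [47, 44, 33, 27, 34]

Final heap: [47, 44, 33, 27, 34]


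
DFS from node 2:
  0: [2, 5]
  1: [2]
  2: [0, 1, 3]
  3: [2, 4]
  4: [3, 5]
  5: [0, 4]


Visit 2, push [3, 1, 0]
Visit 0, push [5]
Visit 5, push [4]
Visit 4, push [3]
Visit 3, push []
Visit 1, push []

DFS order: [2, 0, 5, 4, 3, 1]


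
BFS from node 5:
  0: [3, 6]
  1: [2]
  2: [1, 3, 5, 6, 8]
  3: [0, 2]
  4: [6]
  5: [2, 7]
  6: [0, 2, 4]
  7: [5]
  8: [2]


Visit 5, enqueue [2, 7]
Visit 2, enqueue [1, 3, 6, 8]
Visit 7, enqueue []
Visit 1, enqueue []
Visit 3, enqueue [0]
Visit 6, enqueue [4]
Visit 8, enqueue []
Visit 0, enqueue []
Visit 4, enqueue []

BFS order: [5, 2, 7, 1, 3, 6, 8, 0, 4]


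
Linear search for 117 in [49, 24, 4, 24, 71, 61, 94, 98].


i=0: 49!=117
i=1: 24!=117
i=2: 4!=117
i=3: 24!=117
i=4: 71!=117
i=5: 61!=117
i=6: 94!=117
i=7: 98!=117

Not found, 8 comps


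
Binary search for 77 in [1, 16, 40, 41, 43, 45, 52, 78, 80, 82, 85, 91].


Step 1: lo=0, hi=11, mid=5, val=45
Step 2: lo=6, hi=11, mid=8, val=80
Step 3: lo=6, hi=7, mid=6, val=52
Step 4: lo=7, hi=7, mid=7, val=78

Not found


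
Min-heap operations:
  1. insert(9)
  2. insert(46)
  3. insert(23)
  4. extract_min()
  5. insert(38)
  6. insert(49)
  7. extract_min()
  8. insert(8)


insert(9) -> [9]
insert(46) -> [9, 46]
insert(23) -> [9, 46, 23]
extract_min()->9, [23, 46]
insert(38) -> [23, 46, 38]
insert(49) -> [23, 46, 38, 49]
extract_min()->23, [38, 46, 49]
insert(8) -> [8, 38, 49, 46]

Final heap: [8, 38, 49, 46]


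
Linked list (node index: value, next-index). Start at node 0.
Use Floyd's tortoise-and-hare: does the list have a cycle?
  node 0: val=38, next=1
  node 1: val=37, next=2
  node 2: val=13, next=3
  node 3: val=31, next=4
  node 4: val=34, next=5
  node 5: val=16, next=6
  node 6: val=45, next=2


Floyd's tortoise (slow, +1) and hare (fast, +2):
  init: slow=0, fast=0
  step 1: slow=1, fast=2
  step 2: slow=2, fast=4
  step 3: slow=3, fast=6
  step 4: slow=4, fast=3
  step 5: slow=5, fast=5
  slow == fast at node 5: cycle detected

Cycle: yes


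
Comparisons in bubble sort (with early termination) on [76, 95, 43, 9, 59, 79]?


Algorithm: bubble sort (with early termination)
Input: [76, 95, 43, 9, 59, 79]
Sorted: [9, 43, 59, 76, 79, 95]

14


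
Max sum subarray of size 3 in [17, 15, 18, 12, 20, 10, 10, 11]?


[0:3]: 50
[1:4]: 45
[2:5]: 50
[3:6]: 42
[4:7]: 40
[5:8]: 31

Max: 50 at [0:3]


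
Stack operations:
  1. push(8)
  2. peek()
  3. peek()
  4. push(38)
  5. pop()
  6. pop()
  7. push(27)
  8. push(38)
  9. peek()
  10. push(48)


push(8) -> [8]
peek()->8
peek()->8
push(38) -> [8, 38]
pop()->38, [8]
pop()->8, []
push(27) -> [27]
push(38) -> [27, 38]
peek()->38
push(48) -> [27, 38, 48]

Final stack: [27, 38, 48]


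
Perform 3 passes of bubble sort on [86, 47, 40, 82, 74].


Initial: [86, 47, 40, 82, 74]
Pass 1: [47, 40, 82, 74, 86] (4 swaps)
Pass 2: [40, 47, 74, 82, 86] (2 swaps)
Pass 3: [40, 47, 74, 82, 86] (0 swaps)

After 3 passes: [40, 47, 74, 82, 86]


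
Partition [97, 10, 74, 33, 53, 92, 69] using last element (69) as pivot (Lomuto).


Pivot: 69
  10 <= 69: swap -> [10, 97, 74, 33, 53, 92, 69]
  33 <= 69: swap -> [10, 33, 74, 97, 53, 92, 69]
  53 <= 69: swap -> [10, 33, 53, 97, 74, 92, 69]
Place pivot at 3: [10, 33, 53, 69, 74, 92, 97]

Partitioned: [10, 33, 53, 69, 74, 92, 97]


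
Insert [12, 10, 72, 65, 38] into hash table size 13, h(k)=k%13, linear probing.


Insert 12: h=12 -> slot 12
Insert 10: h=10 -> slot 10
Insert 72: h=7 -> slot 7
Insert 65: h=0 -> slot 0
Insert 38: h=12, 2 probes -> slot 1

Table: [65, 38, None, None, None, None, None, 72, None, None, 10, None, 12]


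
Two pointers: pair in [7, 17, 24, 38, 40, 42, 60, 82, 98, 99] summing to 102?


lo=0(7)+hi=9(99)=106
lo=0(7)+hi=8(98)=105
lo=0(7)+hi=7(82)=89
lo=1(17)+hi=7(82)=99
lo=2(24)+hi=7(82)=106
lo=2(24)+hi=6(60)=84
lo=3(38)+hi=6(60)=98
lo=4(40)+hi=6(60)=100
lo=5(42)+hi=6(60)=102

Yes: 42+60=102


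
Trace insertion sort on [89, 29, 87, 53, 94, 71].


Initial: [89, 29, 87, 53, 94, 71]
Insert 29: [29, 89, 87, 53, 94, 71]
Insert 87: [29, 87, 89, 53, 94, 71]
Insert 53: [29, 53, 87, 89, 94, 71]
Insert 94: [29, 53, 87, 89, 94, 71]
Insert 71: [29, 53, 71, 87, 89, 94]

Sorted: [29, 53, 71, 87, 89, 94]


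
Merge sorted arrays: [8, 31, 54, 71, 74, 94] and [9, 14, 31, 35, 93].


Take 8 from A
Take 9 from B
Take 14 from B
Take 31 from A
Take 31 from B
Take 35 from B
Take 54 from A
Take 71 from A
Take 74 from A
Take 93 from B

Merged: [8, 9, 14, 31, 31, 35, 54, 71, 74, 93, 94]


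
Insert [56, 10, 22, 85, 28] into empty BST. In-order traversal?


Insert 56: root
Insert 10: L from 56
Insert 22: L from 56 -> R from 10
Insert 85: R from 56
Insert 28: L from 56 -> R from 10 -> R from 22

In-order: [10, 22, 28, 56, 85]


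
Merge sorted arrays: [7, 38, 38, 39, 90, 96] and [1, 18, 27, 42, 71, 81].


Take 1 from B
Take 7 from A
Take 18 from B
Take 27 from B
Take 38 from A
Take 38 from A
Take 39 from A
Take 42 from B
Take 71 from B
Take 81 from B

Merged: [1, 7, 18, 27, 38, 38, 39, 42, 71, 81, 90, 96]


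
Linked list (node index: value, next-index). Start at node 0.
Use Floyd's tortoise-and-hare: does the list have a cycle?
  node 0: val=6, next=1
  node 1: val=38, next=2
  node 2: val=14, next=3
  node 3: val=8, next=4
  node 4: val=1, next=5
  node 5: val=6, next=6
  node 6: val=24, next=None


Floyd's tortoise (slow, +1) and hare (fast, +2):
  init: slow=0, fast=0
  step 1: slow=1, fast=2
  step 2: slow=2, fast=4
  step 3: slow=3, fast=6
  step 4: fast -> None, no cycle

Cycle: no


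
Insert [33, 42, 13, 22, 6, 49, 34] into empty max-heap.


Insert 33: [33]
Insert 42: [42, 33]
Insert 13: [42, 33, 13]
Insert 22: [42, 33, 13, 22]
Insert 6: [42, 33, 13, 22, 6]
Insert 49: [49, 33, 42, 22, 6, 13]
Insert 34: [49, 33, 42, 22, 6, 13, 34]

Final heap: [49, 33, 42, 22, 6, 13, 34]


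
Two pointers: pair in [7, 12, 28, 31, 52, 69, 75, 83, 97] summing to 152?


lo=0(7)+hi=8(97)=104
lo=1(12)+hi=8(97)=109
lo=2(28)+hi=8(97)=125
lo=3(31)+hi=8(97)=128
lo=4(52)+hi=8(97)=149
lo=5(69)+hi=8(97)=166
lo=5(69)+hi=7(83)=152

Yes: 69+83=152


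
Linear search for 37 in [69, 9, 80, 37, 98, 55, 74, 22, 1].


i=0: 69!=37
i=1: 9!=37
i=2: 80!=37
i=3: 37==37 found!

Found at 3, 4 comps


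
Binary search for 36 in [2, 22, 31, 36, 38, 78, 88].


Step 1: lo=0, hi=6, mid=3, val=36

Found at index 3


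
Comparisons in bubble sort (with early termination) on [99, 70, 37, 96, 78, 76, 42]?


Algorithm: bubble sort (with early termination)
Input: [99, 70, 37, 96, 78, 76, 42]
Sorted: [37, 42, 70, 76, 78, 96, 99]

21


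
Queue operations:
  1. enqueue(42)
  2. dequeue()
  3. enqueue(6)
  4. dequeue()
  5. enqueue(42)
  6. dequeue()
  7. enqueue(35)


enqueue(42) -> [42]
dequeue()->42, []
enqueue(6) -> [6]
dequeue()->6, []
enqueue(42) -> [42]
dequeue()->42, []
enqueue(35) -> [35]

Final queue: [35]


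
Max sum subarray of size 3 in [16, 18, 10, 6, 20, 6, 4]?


[0:3]: 44
[1:4]: 34
[2:5]: 36
[3:6]: 32
[4:7]: 30

Max: 44 at [0:3]


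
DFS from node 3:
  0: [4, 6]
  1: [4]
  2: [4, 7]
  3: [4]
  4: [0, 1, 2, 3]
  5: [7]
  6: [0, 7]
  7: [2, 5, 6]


Visit 3, push [4]
Visit 4, push [2, 1, 0]
Visit 0, push [6]
Visit 6, push [7]
Visit 7, push [5, 2]
Visit 2, push []
Visit 5, push []
Visit 1, push []

DFS order: [3, 4, 0, 6, 7, 2, 5, 1]


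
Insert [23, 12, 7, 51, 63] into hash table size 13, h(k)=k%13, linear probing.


Insert 23: h=10 -> slot 10
Insert 12: h=12 -> slot 12
Insert 7: h=7 -> slot 7
Insert 51: h=12, 1 probes -> slot 0
Insert 63: h=11 -> slot 11

Table: [51, None, None, None, None, None, None, 7, None, None, 23, 63, 12]


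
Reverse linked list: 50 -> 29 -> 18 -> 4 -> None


Step 1: curr=50, set curr.next=prev(None) | reversed so far: 50
Step 2: curr=29, set curr.next=prev(50) | reversed so far: 29 -> 50
Step 3: curr=18, set curr.next=prev(29) | reversed so far: 18 -> 29 -> 50
Step 4: curr=4, set curr.next=prev(18) | reversed so far: 4 -> 18 -> 29 -> 50

4 -> 18 -> 29 -> 50 -> None


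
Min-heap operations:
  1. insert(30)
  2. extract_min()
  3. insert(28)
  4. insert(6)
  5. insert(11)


insert(30) -> [30]
extract_min()->30, []
insert(28) -> [28]
insert(6) -> [6, 28]
insert(11) -> [6, 28, 11]

Final heap: [6, 28, 11]


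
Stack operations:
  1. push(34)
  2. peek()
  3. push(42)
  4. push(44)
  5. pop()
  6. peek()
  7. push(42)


push(34) -> [34]
peek()->34
push(42) -> [34, 42]
push(44) -> [34, 42, 44]
pop()->44, [34, 42]
peek()->42
push(42) -> [34, 42, 42]

Final stack: [34, 42, 42]


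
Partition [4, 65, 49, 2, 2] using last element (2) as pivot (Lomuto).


Pivot: 2
  2 <= 2: swap -> [2, 65, 49, 4, 2]
Place pivot at 1: [2, 2, 49, 4, 65]

Partitioned: [2, 2, 49, 4, 65]


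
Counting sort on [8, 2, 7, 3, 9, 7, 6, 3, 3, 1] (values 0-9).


Input: [8, 2, 7, 3, 9, 7, 6, 3, 3, 1]
Counts: [0, 1, 1, 3, 0, 0, 1, 2, 1, 1]

Sorted: [1, 2, 3, 3, 3, 6, 7, 7, 8, 9]


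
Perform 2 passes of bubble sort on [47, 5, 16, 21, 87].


Initial: [47, 5, 16, 21, 87]
Pass 1: [5, 16, 21, 47, 87] (3 swaps)
Pass 2: [5, 16, 21, 47, 87] (0 swaps)

After 2 passes: [5, 16, 21, 47, 87]


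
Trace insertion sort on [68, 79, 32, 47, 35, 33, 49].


Initial: [68, 79, 32, 47, 35, 33, 49]
Insert 79: [68, 79, 32, 47, 35, 33, 49]
Insert 32: [32, 68, 79, 47, 35, 33, 49]
Insert 47: [32, 47, 68, 79, 35, 33, 49]
Insert 35: [32, 35, 47, 68, 79, 33, 49]
Insert 33: [32, 33, 35, 47, 68, 79, 49]
Insert 49: [32, 33, 35, 47, 49, 68, 79]

Sorted: [32, 33, 35, 47, 49, 68, 79]


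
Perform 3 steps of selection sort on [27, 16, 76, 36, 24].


Initial: [27, 16, 76, 36, 24]
Step 1: min=16 at 1
  Swap: [16, 27, 76, 36, 24]
Step 2: min=24 at 4
  Swap: [16, 24, 76, 36, 27]
Step 3: min=27 at 4
  Swap: [16, 24, 27, 36, 76]

After 3 steps: [16, 24, 27, 36, 76]


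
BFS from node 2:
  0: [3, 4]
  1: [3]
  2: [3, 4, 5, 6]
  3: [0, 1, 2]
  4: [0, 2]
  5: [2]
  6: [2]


Visit 2, enqueue [3, 4, 5, 6]
Visit 3, enqueue [0, 1]
Visit 4, enqueue []
Visit 5, enqueue []
Visit 6, enqueue []
Visit 0, enqueue []
Visit 1, enqueue []

BFS order: [2, 3, 4, 5, 6, 0, 1]


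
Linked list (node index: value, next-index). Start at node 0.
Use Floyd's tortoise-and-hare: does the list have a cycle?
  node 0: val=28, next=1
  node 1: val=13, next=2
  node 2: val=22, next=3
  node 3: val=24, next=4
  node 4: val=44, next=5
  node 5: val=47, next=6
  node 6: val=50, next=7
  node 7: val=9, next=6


Floyd's tortoise (slow, +1) and hare (fast, +2):
  init: slow=0, fast=0
  step 1: slow=1, fast=2
  step 2: slow=2, fast=4
  step 3: slow=3, fast=6
  step 4: slow=4, fast=6
  step 5: slow=5, fast=6
  step 6: slow=6, fast=6
  slow == fast at node 6: cycle detected

Cycle: yes


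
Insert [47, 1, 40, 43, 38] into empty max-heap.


Insert 47: [47]
Insert 1: [47, 1]
Insert 40: [47, 1, 40]
Insert 43: [47, 43, 40, 1]
Insert 38: [47, 43, 40, 1, 38]

Final heap: [47, 43, 40, 1, 38]


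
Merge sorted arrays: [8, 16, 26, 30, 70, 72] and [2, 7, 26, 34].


Take 2 from B
Take 7 from B
Take 8 from A
Take 16 from A
Take 26 from A
Take 26 from B
Take 30 from A
Take 34 from B

Merged: [2, 7, 8, 16, 26, 26, 30, 34, 70, 72]


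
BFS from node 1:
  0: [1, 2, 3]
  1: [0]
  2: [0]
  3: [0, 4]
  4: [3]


Visit 1, enqueue [0]
Visit 0, enqueue [2, 3]
Visit 2, enqueue []
Visit 3, enqueue [4]
Visit 4, enqueue []

BFS order: [1, 0, 2, 3, 4]


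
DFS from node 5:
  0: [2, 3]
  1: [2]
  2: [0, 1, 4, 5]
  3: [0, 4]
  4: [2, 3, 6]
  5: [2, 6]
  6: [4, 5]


Visit 5, push [6, 2]
Visit 2, push [4, 1, 0]
Visit 0, push [3]
Visit 3, push [4]
Visit 4, push [6]
Visit 6, push []
Visit 1, push []

DFS order: [5, 2, 0, 3, 4, 6, 1]


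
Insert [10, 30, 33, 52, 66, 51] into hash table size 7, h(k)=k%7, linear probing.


Insert 10: h=3 -> slot 3
Insert 30: h=2 -> slot 2
Insert 33: h=5 -> slot 5
Insert 52: h=3, 1 probes -> slot 4
Insert 66: h=3, 3 probes -> slot 6
Insert 51: h=2, 5 probes -> slot 0

Table: [51, None, 30, 10, 52, 33, 66]


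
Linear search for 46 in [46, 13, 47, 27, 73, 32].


i=0: 46==46 found!

Found at 0, 1 comps


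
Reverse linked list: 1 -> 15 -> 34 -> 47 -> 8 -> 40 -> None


Step 1: curr=1, set curr.next=prev(None) | reversed so far: 1
Step 2: curr=15, set curr.next=prev(1) | reversed so far: 15 -> 1
Step 3: curr=34, set curr.next=prev(15) | reversed so far: 34 -> 15 -> 1
Step 4: curr=47, set curr.next=prev(34) | reversed so far: 47 -> 34 -> 15 -> 1
Step 5: curr=8, set curr.next=prev(47) | reversed so far: 8 -> 47 -> 34 -> 15 -> 1
Step 6: curr=40, set curr.next=prev(8) | reversed so far: 40 -> 8 -> 47 -> 34 -> 15 -> 1

40 -> 8 -> 47 -> 34 -> 15 -> 1 -> None


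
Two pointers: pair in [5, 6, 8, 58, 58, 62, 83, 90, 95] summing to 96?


lo=0(5)+hi=8(95)=100
lo=0(5)+hi=7(90)=95
lo=1(6)+hi=7(90)=96

Yes: 6+90=96


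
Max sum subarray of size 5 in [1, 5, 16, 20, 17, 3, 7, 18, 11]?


[0:5]: 59
[1:6]: 61
[2:7]: 63
[3:8]: 65
[4:9]: 56

Max: 65 at [3:8]


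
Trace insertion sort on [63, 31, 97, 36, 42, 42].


Initial: [63, 31, 97, 36, 42, 42]
Insert 31: [31, 63, 97, 36, 42, 42]
Insert 97: [31, 63, 97, 36, 42, 42]
Insert 36: [31, 36, 63, 97, 42, 42]
Insert 42: [31, 36, 42, 63, 97, 42]
Insert 42: [31, 36, 42, 42, 63, 97]

Sorted: [31, 36, 42, 42, 63, 97]


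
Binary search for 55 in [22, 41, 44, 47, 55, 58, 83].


Step 1: lo=0, hi=6, mid=3, val=47
Step 2: lo=4, hi=6, mid=5, val=58
Step 3: lo=4, hi=4, mid=4, val=55

Found at index 4


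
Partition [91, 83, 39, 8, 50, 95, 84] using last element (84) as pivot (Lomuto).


Pivot: 84
  83 <= 84: swap -> [83, 91, 39, 8, 50, 95, 84]
  39 <= 84: swap -> [83, 39, 91, 8, 50, 95, 84]
  8 <= 84: swap -> [83, 39, 8, 91, 50, 95, 84]
  50 <= 84: swap -> [83, 39, 8, 50, 91, 95, 84]
Place pivot at 4: [83, 39, 8, 50, 84, 95, 91]

Partitioned: [83, 39, 8, 50, 84, 95, 91]


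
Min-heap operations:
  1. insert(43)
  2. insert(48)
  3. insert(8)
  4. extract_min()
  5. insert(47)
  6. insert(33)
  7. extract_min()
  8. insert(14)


insert(43) -> [43]
insert(48) -> [43, 48]
insert(8) -> [8, 48, 43]
extract_min()->8, [43, 48]
insert(47) -> [43, 48, 47]
insert(33) -> [33, 43, 47, 48]
extract_min()->33, [43, 48, 47]
insert(14) -> [14, 43, 47, 48]

Final heap: [14, 43, 47, 48]


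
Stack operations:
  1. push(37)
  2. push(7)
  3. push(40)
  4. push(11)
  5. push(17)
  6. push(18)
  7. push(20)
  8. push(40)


push(37) -> [37]
push(7) -> [37, 7]
push(40) -> [37, 7, 40]
push(11) -> [37, 7, 40, 11]
push(17) -> [37, 7, 40, 11, 17]
push(18) -> [37, 7, 40, 11, 17, 18]
push(20) -> [37, 7, 40, 11, 17, 18, 20]
push(40) -> [37, 7, 40, 11, 17, 18, 20, 40]

Final stack: [37, 7, 40, 11, 17, 18, 20, 40]


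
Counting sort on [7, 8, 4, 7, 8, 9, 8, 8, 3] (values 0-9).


Input: [7, 8, 4, 7, 8, 9, 8, 8, 3]
Counts: [0, 0, 0, 1, 1, 0, 0, 2, 4, 1]

Sorted: [3, 4, 7, 7, 8, 8, 8, 8, 9]


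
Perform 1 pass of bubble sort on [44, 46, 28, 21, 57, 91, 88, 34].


Initial: [44, 46, 28, 21, 57, 91, 88, 34]
Pass 1: [44, 28, 21, 46, 57, 88, 34, 91] (4 swaps)

After 1 pass: [44, 28, 21, 46, 57, 88, 34, 91]


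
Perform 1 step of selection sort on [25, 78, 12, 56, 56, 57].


Initial: [25, 78, 12, 56, 56, 57]
Step 1: min=12 at 2
  Swap: [12, 78, 25, 56, 56, 57]

After 1 step: [12, 78, 25, 56, 56, 57]


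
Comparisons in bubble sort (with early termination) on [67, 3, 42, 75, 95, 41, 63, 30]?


Algorithm: bubble sort (with early termination)
Input: [67, 3, 42, 75, 95, 41, 63, 30]
Sorted: [3, 30, 41, 42, 63, 67, 75, 95]

28


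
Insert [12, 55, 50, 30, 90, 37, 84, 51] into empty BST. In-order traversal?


Insert 12: root
Insert 55: R from 12
Insert 50: R from 12 -> L from 55
Insert 30: R from 12 -> L from 55 -> L from 50
Insert 90: R from 12 -> R from 55
Insert 37: R from 12 -> L from 55 -> L from 50 -> R from 30
Insert 84: R from 12 -> R from 55 -> L from 90
Insert 51: R from 12 -> L from 55 -> R from 50

In-order: [12, 30, 37, 50, 51, 55, 84, 90]


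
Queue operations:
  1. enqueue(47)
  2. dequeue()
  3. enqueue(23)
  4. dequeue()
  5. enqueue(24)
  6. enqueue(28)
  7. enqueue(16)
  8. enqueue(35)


enqueue(47) -> [47]
dequeue()->47, []
enqueue(23) -> [23]
dequeue()->23, []
enqueue(24) -> [24]
enqueue(28) -> [24, 28]
enqueue(16) -> [24, 28, 16]
enqueue(35) -> [24, 28, 16, 35]

Final queue: [24, 28, 16, 35]


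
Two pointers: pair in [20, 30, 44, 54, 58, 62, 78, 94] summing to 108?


lo=0(20)+hi=7(94)=114
lo=0(20)+hi=6(78)=98
lo=1(30)+hi=6(78)=108

Yes: 30+78=108


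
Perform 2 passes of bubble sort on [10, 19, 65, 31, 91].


Initial: [10, 19, 65, 31, 91]
Pass 1: [10, 19, 31, 65, 91] (1 swaps)
Pass 2: [10, 19, 31, 65, 91] (0 swaps)

After 2 passes: [10, 19, 31, 65, 91]


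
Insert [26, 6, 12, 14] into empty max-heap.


Insert 26: [26]
Insert 6: [26, 6]
Insert 12: [26, 6, 12]
Insert 14: [26, 14, 12, 6]

Final heap: [26, 14, 12, 6]


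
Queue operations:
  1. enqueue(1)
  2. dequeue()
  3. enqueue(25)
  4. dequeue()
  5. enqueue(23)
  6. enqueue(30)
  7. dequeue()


enqueue(1) -> [1]
dequeue()->1, []
enqueue(25) -> [25]
dequeue()->25, []
enqueue(23) -> [23]
enqueue(30) -> [23, 30]
dequeue()->23, [30]

Final queue: [30]


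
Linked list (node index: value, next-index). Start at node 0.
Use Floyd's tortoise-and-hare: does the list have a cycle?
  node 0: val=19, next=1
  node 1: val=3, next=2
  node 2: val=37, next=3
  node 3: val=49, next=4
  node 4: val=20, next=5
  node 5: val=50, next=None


Floyd's tortoise (slow, +1) and hare (fast, +2):
  init: slow=0, fast=0
  step 1: slow=1, fast=2
  step 2: slow=2, fast=4
  step 3: fast 4->5->None, no cycle

Cycle: no


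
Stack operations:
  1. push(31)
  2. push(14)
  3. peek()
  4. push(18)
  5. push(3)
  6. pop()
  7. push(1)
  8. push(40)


push(31) -> [31]
push(14) -> [31, 14]
peek()->14
push(18) -> [31, 14, 18]
push(3) -> [31, 14, 18, 3]
pop()->3, [31, 14, 18]
push(1) -> [31, 14, 18, 1]
push(40) -> [31, 14, 18, 1, 40]

Final stack: [31, 14, 18, 1, 40]


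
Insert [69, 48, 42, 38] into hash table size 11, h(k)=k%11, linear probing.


Insert 69: h=3 -> slot 3
Insert 48: h=4 -> slot 4
Insert 42: h=9 -> slot 9
Insert 38: h=5 -> slot 5

Table: [None, None, None, 69, 48, 38, None, None, None, 42, None]


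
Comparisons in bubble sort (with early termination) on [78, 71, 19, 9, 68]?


Algorithm: bubble sort (with early termination)
Input: [78, 71, 19, 9, 68]
Sorted: [9, 19, 68, 71, 78]

10


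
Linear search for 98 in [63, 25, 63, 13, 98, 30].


i=0: 63!=98
i=1: 25!=98
i=2: 63!=98
i=3: 13!=98
i=4: 98==98 found!

Found at 4, 5 comps


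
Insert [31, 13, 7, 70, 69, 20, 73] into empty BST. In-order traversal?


Insert 31: root
Insert 13: L from 31
Insert 7: L from 31 -> L from 13
Insert 70: R from 31
Insert 69: R from 31 -> L from 70
Insert 20: L from 31 -> R from 13
Insert 73: R from 31 -> R from 70

In-order: [7, 13, 20, 31, 69, 70, 73]


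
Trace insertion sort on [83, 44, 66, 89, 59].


Initial: [83, 44, 66, 89, 59]
Insert 44: [44, 83, 66, 89, 59]
Insert 66: [44, 66, 83, 89, 59]
Insert 89: [44, 66, 83, 89, 59]
Insert 59: [44, 59, 66, 83, 89]

Sorted: [44, 59, 66, 83, 89]


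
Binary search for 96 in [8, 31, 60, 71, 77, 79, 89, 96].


Step 1: lo=0, hi=7, mid=3, val=71
Step 2: lo=4, hi=7, mid=5, val=79
Step 3: lo=6, hi=7, mid=6, val=89
Step 4: lo=7, hi=7, mid=7, val=96

Found at index 7


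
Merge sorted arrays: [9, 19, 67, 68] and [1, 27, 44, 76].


Take 1 from B
Take 9 from A
Take 19 from A
Take 27 from B
Take 44 from B
Take 67 from A
Take 68 from A

Merged: [1, 9, 19, 27, 44, 67, 68, 76]


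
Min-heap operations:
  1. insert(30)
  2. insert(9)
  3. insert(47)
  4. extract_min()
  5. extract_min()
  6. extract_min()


insert(30) -> [30]
insert(9) -> [9, 30]
insert(47) -> [9, 30, 47]
extract_min()->9, [30, 47]
extract_min()->30, [47]
extract_min()->47, []

Final heap: []


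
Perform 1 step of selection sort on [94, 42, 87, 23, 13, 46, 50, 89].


Initial: [94, 42, 87, 23, 13, 46, 50, 89]
Step 1: min=13 at 4
  Swap: [13, 42, 87, 23, 94, 46, 50, 89]

After 1 step: [13, 42, 87, 23, 94, 46, 50, 89]


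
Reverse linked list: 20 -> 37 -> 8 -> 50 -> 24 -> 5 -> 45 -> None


Step 1: curr=20, set curr.next=prev(None) | reversed so far: 20
Step 2: curr=37, set curr.next=prev(20) | reversed so far: 37 -> 20
Step 3: curr=8, set curr.next=prev(37) | reversed so far: 8 -> 37 -> 20
Step 4: curr=50, set curr.next=prev(8) | reversed so far: 50 -> 8 -> 37 -> 20
Step 5: curr=24, set curr.next=prev(50) | reversed so far: 24 -> 50 -> 8 -> 37 -> 20
Step 6: curr=5, set curr.next=prev(24) | reversed so far: 5 -> 24 -> 50 -> 8 -> 37 -> 20
Step 7: curr=45, set curr.next=prev(5) | reversed so far: 45 -> 5 -> 24 -> 50 -> 8 -> 37 -> 20

45 -> 5 -> 24 -> 50 -> 8 -> 37 -> 20 -> None


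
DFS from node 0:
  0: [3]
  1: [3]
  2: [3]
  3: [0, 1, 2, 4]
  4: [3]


Visit 0, push [3]
Visit 3, push [4, 2, 1]
Visit 1, push []
Visit 2, push []
Visit 4, push []

DFS order: [0, 3, 1, 2, 4]


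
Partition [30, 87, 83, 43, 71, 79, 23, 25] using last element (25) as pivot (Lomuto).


Pivot: 25
  23 <= 25: swap -> [23, 87, 83, 43, 71, 79, 30, 25]
Place pivot at 1: [23, 25, 83, 43, 71, 79, 30, 87]

Partitioned: [23, 25, 83, 43, 71, 79, 30, 87]
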